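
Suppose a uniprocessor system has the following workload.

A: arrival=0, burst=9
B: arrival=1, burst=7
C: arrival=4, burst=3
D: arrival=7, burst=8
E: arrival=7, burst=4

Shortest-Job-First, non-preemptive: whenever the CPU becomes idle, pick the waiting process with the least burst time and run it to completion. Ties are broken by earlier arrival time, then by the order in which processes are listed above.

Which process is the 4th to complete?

B

Gantt: | A 0-9 | C 9-12 | E 12-16 | B 16-23 | D 23-31 |
Completion: A=9  B=23  C=12  D=31  E=16
Turnaround (C−A): A=9  B=22  C=8  D=24  E=9
Finish order: A → C → E → B → D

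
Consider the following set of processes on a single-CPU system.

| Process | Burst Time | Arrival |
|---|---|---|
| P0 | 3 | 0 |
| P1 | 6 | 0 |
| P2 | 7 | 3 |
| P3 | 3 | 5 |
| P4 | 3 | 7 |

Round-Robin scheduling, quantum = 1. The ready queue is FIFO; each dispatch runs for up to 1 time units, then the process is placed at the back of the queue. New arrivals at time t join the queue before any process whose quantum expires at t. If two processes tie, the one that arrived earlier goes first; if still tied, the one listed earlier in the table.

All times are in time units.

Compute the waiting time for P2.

Schedule: | P0 0-1 | P1 1-2 | P0 2-3 | P1 3-4 | P2 4-5 | P0 5-6 | P1 6-7 | P3 7-8 | P2 8-9 | P4 9-10 | P1 10-11 | P3 11-12 | P2 12-13 | P4 13-14 | P1 14-15 | P3 15-16 | P2 16-17 | P4 17-18 | P1 18-19 | P2 19-22 |
Completion: P0=6  P1=19  P2=22  P3=16  P4=18
Turnaround (C−A): P0=6  P1=19  P2=19  P3=11  P4=11
Waiting(P2) = turnaround − burst = 19 − 7 = 12

12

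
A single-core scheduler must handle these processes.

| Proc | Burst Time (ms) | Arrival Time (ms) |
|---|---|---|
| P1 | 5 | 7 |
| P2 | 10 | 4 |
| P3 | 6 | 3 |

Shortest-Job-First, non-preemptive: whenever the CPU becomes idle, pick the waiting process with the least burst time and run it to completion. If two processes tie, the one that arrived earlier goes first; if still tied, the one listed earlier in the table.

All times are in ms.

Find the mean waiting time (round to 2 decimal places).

Timeline: | idle 0-3 | P3 3-9 | P1 9-14 | P2 14-24 |
Completion: P1=14  P2=24  P3=9
Turnaround (C−A): P1=7  P2=20  P3=6
Waiting times: P1=2, P2=10, P3=0
Average waiting = (2+10+0) / 3 = 12/3 = 4.00

4.00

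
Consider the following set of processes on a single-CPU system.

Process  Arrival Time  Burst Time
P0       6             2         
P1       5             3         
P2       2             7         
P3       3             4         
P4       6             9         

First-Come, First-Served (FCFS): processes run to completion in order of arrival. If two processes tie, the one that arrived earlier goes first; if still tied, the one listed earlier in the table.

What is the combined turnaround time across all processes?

61

Schedule: | idle 0-2 | P2 2-9 | P3 9-13 | P1 13-16 | P0 16-18 | P4 18-27 |
Completion: P0=18  P1=16  P2=9  P3=13  P4=27
Turnaround = completion − arrival: P0=12, P1=11, P2=7, P3=10, P4=21
Total turnaround = 12 + 11 + 7 + 10 + 21 = 61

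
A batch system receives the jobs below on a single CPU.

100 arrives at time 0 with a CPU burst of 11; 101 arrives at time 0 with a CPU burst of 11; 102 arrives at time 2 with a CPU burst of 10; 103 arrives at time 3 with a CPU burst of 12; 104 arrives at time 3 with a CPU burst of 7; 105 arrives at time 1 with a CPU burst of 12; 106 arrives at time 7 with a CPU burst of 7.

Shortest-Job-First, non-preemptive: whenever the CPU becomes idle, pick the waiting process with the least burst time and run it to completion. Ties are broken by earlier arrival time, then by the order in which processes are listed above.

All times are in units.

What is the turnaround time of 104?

15

Timeline: | 100 0-11 | 104 11-18 | 106 18-25 | 102 25-35 | 101 35-46 | 105 46-58 | 103 58-70 |
Completion: 100=11  101=46  102=35  103=70  104=18  105=58  106=25
Turnaround(104) = completion − arrival = 18 − 3 = 15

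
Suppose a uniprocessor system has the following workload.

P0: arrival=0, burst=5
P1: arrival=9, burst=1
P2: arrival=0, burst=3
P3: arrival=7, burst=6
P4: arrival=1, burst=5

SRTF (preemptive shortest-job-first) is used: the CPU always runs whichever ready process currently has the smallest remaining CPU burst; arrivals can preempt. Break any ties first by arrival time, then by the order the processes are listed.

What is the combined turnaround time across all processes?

Timeline: | P2 0-3 | P0 3-8 | P4 8-9 | P1 9-10 | P4 10-14 | P3 14-20 |
Completion: P0=8  P1=10  P2=3  P3=20  P4=14
Turnaround (C−A): P0=8  P1=1  P2=3  P3=13  P4=13
Turnaround = completion − arrival: P0=8, P1=1, P2=3, P3=13, P4=13
Total turnaround = 8 + 1 + 3 + 13 + 13 = 38

38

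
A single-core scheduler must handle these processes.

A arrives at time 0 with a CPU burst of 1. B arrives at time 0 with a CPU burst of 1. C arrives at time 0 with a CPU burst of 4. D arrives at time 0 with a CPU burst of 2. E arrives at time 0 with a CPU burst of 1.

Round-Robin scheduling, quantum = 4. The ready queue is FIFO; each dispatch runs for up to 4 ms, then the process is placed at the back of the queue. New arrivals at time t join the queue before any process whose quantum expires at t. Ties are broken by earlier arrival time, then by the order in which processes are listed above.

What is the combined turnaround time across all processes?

26

Gantt: | A 0-1 | B 1-2 | C 2-6 | D 6-8 | E 8-9 |
Completion: A=1  B=2  C=6  D=8  E=9
Turnaround (C−A): A=1  B=2  C=6  D=8  E=9
Turnaround = completion − arrival: A=1, B=2, C=6, D=8, E=9
Total turnaround = 1 + 2 + 6 + 8 + 9 = 26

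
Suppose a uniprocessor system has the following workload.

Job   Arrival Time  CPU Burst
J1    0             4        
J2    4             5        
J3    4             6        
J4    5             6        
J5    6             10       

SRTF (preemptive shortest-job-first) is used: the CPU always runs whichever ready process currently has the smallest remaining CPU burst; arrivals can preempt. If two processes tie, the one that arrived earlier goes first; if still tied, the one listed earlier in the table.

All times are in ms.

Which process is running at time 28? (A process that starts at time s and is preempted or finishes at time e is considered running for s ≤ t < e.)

Schedule: | J1 0-4 | J2 4-9 | J3 9-15 | J4 15-21 | J5 21-31 |
Completion: J1=4  J2=9  J3=15  J4=21  J5=31

J5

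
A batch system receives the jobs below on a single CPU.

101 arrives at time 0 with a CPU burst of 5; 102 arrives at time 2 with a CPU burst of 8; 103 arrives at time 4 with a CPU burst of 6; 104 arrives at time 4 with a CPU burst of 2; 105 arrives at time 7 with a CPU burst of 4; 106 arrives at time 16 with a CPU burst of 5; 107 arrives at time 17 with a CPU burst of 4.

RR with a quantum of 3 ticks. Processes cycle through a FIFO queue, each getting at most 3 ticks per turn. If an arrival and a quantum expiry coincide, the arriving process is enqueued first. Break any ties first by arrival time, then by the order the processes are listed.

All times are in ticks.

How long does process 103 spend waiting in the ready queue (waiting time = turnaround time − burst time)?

12

Schedule: | 101 0-3 | 102 3-6 | 101 6-8 | 103 8-11 | 104 11-13 | 102 13-16 | 105 16-19 | 103 19-22 | 106 22-25 | 102 25-27 | 107 27-30 | 105 30-31 | 106 31-33 | 107 33-34 |
Completion: 101=8  102=27  103=22  104=13  105=31  106=33  107=34
Waiting(103) = turnaround − burst = 18 − 6 = 12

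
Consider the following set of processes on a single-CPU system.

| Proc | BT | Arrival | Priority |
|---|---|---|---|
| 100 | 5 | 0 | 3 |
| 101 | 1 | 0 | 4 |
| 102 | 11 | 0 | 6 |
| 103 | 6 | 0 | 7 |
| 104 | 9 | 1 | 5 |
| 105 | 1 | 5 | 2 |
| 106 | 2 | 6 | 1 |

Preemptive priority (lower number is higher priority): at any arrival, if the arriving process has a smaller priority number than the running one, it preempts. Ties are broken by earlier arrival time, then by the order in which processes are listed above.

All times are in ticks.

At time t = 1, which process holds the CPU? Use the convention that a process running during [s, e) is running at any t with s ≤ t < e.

Schedule: | 100 0-5 | 105 5-6 | 106 6-8 | 101 8-9 | 104 9-18 | 102 18-29 | 103 29-35 |
Completion: 100=5  101=9  102=29  103=35  104=18  105=6  106=8

100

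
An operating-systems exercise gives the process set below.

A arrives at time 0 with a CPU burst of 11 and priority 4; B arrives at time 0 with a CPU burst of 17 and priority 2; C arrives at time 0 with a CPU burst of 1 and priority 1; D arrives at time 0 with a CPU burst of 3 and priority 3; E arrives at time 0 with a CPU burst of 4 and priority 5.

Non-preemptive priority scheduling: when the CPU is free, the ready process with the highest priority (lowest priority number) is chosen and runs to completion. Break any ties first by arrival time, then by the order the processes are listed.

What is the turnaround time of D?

Schedule: | C 0-1 | B 1-18 | D 18-21 | A 21-32 | E 32-36 |
Completion: A=32  B=18  C=1  D=21  E=36
Turnaround (C−A): A=32  B=18  C=1  D=21  E=36
Turnaround(D) = completion − arrival = 21 − 0 = 21

21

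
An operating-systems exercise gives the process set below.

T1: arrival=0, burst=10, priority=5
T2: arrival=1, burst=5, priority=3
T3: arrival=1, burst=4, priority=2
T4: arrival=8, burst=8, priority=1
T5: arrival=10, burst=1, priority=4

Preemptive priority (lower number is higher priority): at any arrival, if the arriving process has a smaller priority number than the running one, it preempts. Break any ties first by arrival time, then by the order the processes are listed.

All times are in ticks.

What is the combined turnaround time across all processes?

66

Schedule: | T1 0-1 | T3 1-5 | T2 5-8 | T4 8-16 | T2 16-18 | T5 18-19 | T1 19-28 |
Completion: T1=28  T2=18  T3=5  T4=16  T5=19
Turnaround (C−A): T1=28  T2=17  T3=4  T4=8  T5=9
Turnaround = completion − arrival: T1=28, T2=17, T3=4, T4=8, T5=9
Total turnaround = 28 + 17 + 4 + 8 + 9 = 66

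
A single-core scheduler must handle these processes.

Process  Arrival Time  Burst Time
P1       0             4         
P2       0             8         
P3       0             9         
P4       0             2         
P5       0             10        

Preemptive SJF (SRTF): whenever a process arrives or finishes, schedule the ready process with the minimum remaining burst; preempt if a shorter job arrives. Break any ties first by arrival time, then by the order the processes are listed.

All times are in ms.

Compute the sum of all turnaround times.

Schedule: | P4 0-2 | P1 2-6 | P2 6-14 | P3 14-23 | P5 23-33 |
Completion: P1=6  P2=14  P3=23  P4=2  P5=33
Turnaround (C−A): P1=6  P2=14  P3=23  P4=2  P5=33
Turnaround = completion − arrival: P1=6, P2=14, P3=23, P4=2, P5=33
Total turnaround = 6 + 14 + 23 + 2 + 33 = 78

78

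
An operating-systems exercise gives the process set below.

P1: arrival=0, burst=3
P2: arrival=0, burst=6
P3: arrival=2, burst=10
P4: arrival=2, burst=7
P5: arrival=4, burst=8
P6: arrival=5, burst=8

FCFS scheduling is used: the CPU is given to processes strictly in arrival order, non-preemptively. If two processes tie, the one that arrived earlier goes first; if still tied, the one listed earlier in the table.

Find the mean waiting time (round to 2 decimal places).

Gantt: | P1 0-3 | P2 3-9 | P3 9-19 | P4 19-26 | P5 26-34 | P6 34-42 |
Completion: P1=3  P2=9  P3=19  P4=26  P5=34  P6=42
Turnaround (C−A): P1=3  P2=9  P3=17  P4=24  P5=30  P6=37
Waiting times: P1=0, P2=3, P3=7, P4=17, P5=22, P6=29
Average waiting = (0+3+7+17+22+29) / 6 = 78/6 = 13.00

13.00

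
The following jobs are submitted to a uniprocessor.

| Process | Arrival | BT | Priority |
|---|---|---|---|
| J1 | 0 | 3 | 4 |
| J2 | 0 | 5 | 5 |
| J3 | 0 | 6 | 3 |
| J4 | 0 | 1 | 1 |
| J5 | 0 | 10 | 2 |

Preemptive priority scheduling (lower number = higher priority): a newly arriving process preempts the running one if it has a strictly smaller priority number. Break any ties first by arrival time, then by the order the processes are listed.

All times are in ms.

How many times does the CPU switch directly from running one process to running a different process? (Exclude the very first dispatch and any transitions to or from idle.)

Schedule: | J4 0-1 | J5 1-11 | J3 11-17 | J1 17-20 | J2 20-25 |
Completion: J1=20  J2=25  J3=17  J4=1  J5=11
Turnaround (C−A): J1=20  J2=25  J3=17  J4=1  J5=11

4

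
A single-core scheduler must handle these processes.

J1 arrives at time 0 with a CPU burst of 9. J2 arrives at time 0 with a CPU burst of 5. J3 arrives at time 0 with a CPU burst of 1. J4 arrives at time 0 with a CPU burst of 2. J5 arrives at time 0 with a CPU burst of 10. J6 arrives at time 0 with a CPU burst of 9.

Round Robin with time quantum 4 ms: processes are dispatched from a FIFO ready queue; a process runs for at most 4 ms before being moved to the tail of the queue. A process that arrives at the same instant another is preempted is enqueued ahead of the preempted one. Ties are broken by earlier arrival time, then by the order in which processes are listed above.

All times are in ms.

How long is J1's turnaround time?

33

Gantt: | J1 0-4 | J2 4-8 | J3 8-9 | J4 9-11 | J5 11-15 | J6 15-19 | J1 19-23 | J2 23-24 | J5 24-28 | J6 28-32 | J1 32-33 | J5 33-35 | J6 35-36 |
Completion: J1=33  J2=24  J3=9  J4=11  J5=35  J6=36
Turnaround(J1) = completion − arrival = 33 − 0 = 33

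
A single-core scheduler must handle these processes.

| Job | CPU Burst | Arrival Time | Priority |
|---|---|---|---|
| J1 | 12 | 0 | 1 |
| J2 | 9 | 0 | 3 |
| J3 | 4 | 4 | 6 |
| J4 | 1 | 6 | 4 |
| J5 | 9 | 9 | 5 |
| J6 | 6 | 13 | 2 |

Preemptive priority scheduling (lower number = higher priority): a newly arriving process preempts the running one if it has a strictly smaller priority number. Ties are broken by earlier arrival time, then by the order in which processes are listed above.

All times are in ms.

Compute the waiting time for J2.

Schedule: | J1 0-12 | J2 12-13 | J6 13-19 | J2 19-27 | J4 27-28 | J5 28-37 | J3 37-41 |
Completion: J1=12  J2=27  J3=41  J4=28  J5=37  J6=19
Waiting(J2) = turnaround − burst = 27 − 9 = 18

18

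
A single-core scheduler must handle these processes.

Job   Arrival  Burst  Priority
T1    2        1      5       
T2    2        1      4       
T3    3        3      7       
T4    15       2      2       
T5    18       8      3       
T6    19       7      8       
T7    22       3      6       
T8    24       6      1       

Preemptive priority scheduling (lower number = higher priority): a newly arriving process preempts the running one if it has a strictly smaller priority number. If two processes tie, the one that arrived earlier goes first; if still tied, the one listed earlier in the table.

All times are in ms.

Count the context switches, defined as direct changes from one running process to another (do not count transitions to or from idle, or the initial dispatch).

Timeline: | idle 0-2 | T2 2-3 | T1 3-4 | T3 4-7 | idle 7-15 | T4 15-17 | idle 17-18 | T5 18-24 | T8 24-30 | T5 30-32 | T7 32-35 | T6 35-42 |
Completion: T1=4  T2=3  T3=7  T4=17  T5=32  T6=42  T7=35  T8=30

6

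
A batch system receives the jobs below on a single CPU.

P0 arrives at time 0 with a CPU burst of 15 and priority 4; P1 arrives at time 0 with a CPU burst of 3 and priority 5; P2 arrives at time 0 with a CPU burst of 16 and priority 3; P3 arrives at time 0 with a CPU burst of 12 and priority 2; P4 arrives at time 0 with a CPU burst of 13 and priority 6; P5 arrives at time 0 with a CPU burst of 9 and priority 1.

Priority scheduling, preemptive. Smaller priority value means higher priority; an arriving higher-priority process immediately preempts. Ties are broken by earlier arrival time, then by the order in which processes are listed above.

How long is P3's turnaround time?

Gantt: | P5 0-9 | P3 9-21 | P2 21-37 | P0 37-52 | P1 52-55 | P4 55-68 |
Completion: P0=52  P1=55  P2=37  P3=21  P4=68  P5=9
Turnaround (C−A): P0=52  P1=55  P2=37  P3=21  P4=68  P5=9
Turnaround(P3) = completion − arrival = 21 − 0 = 21

21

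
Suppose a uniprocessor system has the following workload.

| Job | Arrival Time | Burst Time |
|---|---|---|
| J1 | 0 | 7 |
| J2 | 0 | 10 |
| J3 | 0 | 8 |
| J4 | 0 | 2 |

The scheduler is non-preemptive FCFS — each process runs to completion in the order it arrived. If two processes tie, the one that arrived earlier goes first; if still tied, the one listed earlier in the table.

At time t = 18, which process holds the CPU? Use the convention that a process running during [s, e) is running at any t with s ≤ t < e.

Gantt: | J1 0-7 | J2 7-17 | J3 17-25 | J4 25-27 |
Completion: J1=7  J2=17  J3=25  J4=27
Turnaround (C−A): J1=7  J2=17  J3=25  J4=27

J3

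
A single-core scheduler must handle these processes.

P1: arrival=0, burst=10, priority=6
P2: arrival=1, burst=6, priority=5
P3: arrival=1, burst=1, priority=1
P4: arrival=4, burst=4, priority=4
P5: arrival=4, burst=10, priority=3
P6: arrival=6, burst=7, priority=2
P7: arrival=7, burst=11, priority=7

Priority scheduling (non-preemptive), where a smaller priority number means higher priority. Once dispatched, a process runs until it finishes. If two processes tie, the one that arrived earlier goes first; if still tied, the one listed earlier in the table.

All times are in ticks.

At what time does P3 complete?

11

Schedule: | P1 0-10 | P3 10-11 | P6 11-18 | P5 18-28 | P4 28-32 | P2 32-38 | P7 38-49 |
Completion: P1=10  P2=38  P3=11  P4=32  P5=28  P6=18  P7=49
Turnaround (C−A): P1=10  P2=37  P3=10  P4=28  P5=24  P6=12  P7=42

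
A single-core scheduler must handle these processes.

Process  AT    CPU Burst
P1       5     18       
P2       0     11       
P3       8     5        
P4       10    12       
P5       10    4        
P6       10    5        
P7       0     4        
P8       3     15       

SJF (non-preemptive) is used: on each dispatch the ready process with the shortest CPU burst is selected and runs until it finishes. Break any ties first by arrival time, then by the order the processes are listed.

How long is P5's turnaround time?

9

Timeline: | P7 0-4 | P2 4-15 | P5 15-19 | P3 19-24 | P6 24-29 | P4 29-41 | P8 41-56 | P1 56-74 |
Completion: P1=74  P2=15  P3=24  P4=41  P5=19  P6=29  P7=4  P8=56
Turnaround (C−A): P1=69  P2=15  P3=16  P4=31  P5=9  P6=19  P7=4  P8=53
Turnaround(P5) = completion − arrival = 19 − 10 = 9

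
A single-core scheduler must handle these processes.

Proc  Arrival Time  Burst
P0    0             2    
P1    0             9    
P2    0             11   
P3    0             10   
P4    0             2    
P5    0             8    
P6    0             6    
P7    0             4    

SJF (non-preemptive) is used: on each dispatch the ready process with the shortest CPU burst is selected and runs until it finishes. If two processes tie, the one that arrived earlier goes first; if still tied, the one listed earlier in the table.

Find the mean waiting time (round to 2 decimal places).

15.25

Gantt: | P0 0-2 | P4 2-4 | P7 4-8 | P6 8-14 | P5 14-22 | P1 22-31 | P3 31-41 | P2 41-52 |
Completion: P0=2  P1=31  P2=52  P3=41  P4=4  P5=22  P6=14  P7=8
Turnaround (C−A): P0=2  P1=31  P2=52  P3=41  P4=4  P5=22  P6=14  P7=8
Waiting times: P0=0, P1=22, P2=41, P3=31, P4=2, P5=14, P6=8, P7=4
Average waiting = (0+22+41+31+2+14+8+4) / 8 = 122/8 = 15.25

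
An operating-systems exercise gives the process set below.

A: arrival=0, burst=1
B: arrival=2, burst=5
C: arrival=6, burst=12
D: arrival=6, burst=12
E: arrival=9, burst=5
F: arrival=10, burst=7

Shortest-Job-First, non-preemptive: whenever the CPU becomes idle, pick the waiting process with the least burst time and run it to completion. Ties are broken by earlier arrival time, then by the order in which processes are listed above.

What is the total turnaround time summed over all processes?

Schedule: | A 0-1 | idle 1-2 | B 2-7 | C 7-19 | E 19-24 | F 24-31 | D 31-43 |
Completion: A=1  B=7  C=19  D=43  E=24  F=31
Turnaround (C−A): A=1  B=5  C=13  D=37  E=15  F=21
Turnaround = completion − arrival: A=1, B=5, C=13, D=37, E=15, F=21
Total turnaround = 1 + 5 + 13 + 37 + 15 + 21 = 92

92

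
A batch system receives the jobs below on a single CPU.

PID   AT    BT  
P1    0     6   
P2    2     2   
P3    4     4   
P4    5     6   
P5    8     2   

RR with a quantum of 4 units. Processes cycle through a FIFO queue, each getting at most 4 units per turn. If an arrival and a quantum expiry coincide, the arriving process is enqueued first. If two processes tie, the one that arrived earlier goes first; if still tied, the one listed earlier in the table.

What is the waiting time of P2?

2

Timeline: | P1 0-4 | P2 4-6 | P3 6-10 | P1 10-12 | P4 12-16 | P5 16-18 | P4 18-20 |
Completion: P1=12  P2=6  P3=10  P4=20  P5=18
Turnaround (C−A): P1=12  P2=4  P3=6  P4=15  P5=10
Waiting(P2) = turnaround − burst = 4 − 2 = 2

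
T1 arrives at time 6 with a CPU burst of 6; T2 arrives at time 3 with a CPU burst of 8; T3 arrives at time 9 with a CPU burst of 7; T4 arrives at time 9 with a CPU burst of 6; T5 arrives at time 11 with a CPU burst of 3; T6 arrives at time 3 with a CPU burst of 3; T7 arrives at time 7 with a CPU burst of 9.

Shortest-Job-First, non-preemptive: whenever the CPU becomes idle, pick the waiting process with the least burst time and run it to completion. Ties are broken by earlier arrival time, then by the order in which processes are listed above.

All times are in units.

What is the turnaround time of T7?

Gantt: | idle 0-3 | T6 3-6 | T1 6-12 | T5 12-15 | T4 15-21 | T3 21-28 | T2 28-36 | T7 36-45 |
Completion: T1=12  T2=36  T3=28  T4=21  T5=15  T6=6  T7=45
Turnaround (C−A): T1=6  T2=33  T3=19  T4=12  T5=4  T6=3  T7=38
Turnaround(T7) = completion − arrival = 45 − 7 = 38

38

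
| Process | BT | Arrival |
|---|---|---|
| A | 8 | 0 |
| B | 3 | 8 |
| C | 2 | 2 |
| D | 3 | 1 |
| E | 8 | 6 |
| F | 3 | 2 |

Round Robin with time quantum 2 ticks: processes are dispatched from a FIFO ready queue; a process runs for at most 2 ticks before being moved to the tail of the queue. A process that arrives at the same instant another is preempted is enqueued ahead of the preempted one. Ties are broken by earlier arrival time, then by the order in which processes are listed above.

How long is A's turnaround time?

23

Timeline: | A 0-2 | D 2-4 | C 4-6 | F 6-8 | A 8-10 | D 10-11 | E 11-13 | B 13-15 | F 15-16 | A 16-18 | E 18-20 | B 20-21 | A 21-23 | E 23-27 |
Completion: A=23  B=21  C=6  D=11  E=27  F=16
Turnaround (C−A): A=23  B=13  C=4  D=10  E=21  F=14
Turnaround(A) = completion − arrival = 23 − 0 = 23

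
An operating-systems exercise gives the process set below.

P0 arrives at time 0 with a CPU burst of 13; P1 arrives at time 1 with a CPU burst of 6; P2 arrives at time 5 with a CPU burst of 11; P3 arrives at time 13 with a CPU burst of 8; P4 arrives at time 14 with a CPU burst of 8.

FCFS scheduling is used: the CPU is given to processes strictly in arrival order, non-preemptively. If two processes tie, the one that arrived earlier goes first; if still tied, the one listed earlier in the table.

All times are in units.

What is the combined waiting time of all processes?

Timeline: | P0 0-13 | P1 13-19 | P2 19-30 | P3 30-38 | P4 38-46 |
Completion: P0=13  P1=19  P2=30  P3=38  P4=46
Turnaround (C−A): P0=13  P1=18  P2=25  P3=25  P4=32
Waiting = turnaround − burst: P0=0, P1=12, P2=14, P3=17, P4=24
Total waiting = 0 + 12 + 14 + 17 + 24 = 67

67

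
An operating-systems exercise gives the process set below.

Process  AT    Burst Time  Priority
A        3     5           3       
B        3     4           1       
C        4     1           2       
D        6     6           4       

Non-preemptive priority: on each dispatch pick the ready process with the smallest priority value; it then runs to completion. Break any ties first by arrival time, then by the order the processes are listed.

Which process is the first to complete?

Schedule: | idle 0-3 | B 3-7 | C 7-8 | A 8-13 | D 13-19 |
Completion: A=13  B=7  C=8  D=19
Turnaround (C−A): A=10  B=4  C=4  D=13
Finish order: B → C → A → D

B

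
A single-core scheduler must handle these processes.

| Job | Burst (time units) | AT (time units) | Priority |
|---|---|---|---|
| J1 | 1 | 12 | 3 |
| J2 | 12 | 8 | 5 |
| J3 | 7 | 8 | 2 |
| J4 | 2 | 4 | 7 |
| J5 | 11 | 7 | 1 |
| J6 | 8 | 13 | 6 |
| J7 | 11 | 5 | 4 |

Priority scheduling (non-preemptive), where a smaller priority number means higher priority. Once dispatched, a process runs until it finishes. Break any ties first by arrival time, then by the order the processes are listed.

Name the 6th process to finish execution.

J2

Schedule: | idle 0-4 | J4 4-6 | J7 6-17 | J5 17-28 | J3 28-35 | J1 35-36 | J2 36-48 | J6 48-56 |
Completion: J1=36  J2=48  J3=35  J4=6  J5=28  J6=56  J7=17
Turnaround (C−A): J1=24  J2=40  J3=27  J4=2  J5=21  J6=43  J7=12
Finish order: J4 → J7 → J5 → J3 → J1 → J2 → J6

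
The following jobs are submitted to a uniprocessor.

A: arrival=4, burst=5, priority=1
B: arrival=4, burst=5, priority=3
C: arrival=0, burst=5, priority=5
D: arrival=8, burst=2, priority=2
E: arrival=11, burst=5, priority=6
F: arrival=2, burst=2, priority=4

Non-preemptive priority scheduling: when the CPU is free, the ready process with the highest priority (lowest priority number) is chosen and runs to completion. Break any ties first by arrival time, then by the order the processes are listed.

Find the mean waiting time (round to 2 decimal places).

5.67

Schedule: | C 0-5 | A 5-10 | D 10-12 | B 12-17 | F 17-19 | E 19-24 |
Completion: A=10  B=17  C=5  D=12  E=24  F=19
Turnaround (C−A): A=6  B=13  C=5  D=4  E=13  F=17
Waiting times: A=1, B=8, C=0, D=2, E=8, F=15
Average waiting = (1+8+0+2+8+15) / 6 = 34/6 = 5.67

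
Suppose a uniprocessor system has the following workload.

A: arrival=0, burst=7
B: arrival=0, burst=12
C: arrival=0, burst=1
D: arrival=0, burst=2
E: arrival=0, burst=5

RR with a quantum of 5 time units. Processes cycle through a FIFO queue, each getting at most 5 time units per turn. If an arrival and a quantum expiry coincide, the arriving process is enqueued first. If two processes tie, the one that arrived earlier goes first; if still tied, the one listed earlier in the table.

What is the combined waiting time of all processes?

Schedule: | A 0-5 | B 5-10 | C 10-11 | D 11-13 | E 13-18 | A 18-20 | B 20-27 |
Completion: A=20  B=27  C=11  D=13  E=18
Turnaround (C−A): A=20  B=27  C=11  D=13  E=18
Waiting = turnaround − burst: A=13, B=15, C=10, D=11, E=13
Total waiting = 13 + 15 + 10 + 11 + 13 = 62

62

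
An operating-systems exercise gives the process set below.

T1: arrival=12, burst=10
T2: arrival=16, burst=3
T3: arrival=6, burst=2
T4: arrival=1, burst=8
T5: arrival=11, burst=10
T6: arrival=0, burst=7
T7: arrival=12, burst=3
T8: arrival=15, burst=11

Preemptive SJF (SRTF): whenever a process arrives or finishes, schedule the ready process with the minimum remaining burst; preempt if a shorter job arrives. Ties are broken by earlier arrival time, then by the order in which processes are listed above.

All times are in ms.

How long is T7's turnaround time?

3

Timeline: | T6 0-7 | T3 7-9 | T4 9-12 | T7 12-15 | T4 15-16 | T2 16-19 | T4 19-23 | T5 23-33 | T1 33-43 | T8 43-54 |
Completion: T1=43  T2=19  T3=9  T4=23  T5=33  T6=7  T7=15  T8=54
Turnaround (C−A): T1=31  T2=3  T3=3  T4=22  T5=22  T6=7  T7=3  T8=39
Turnaround(T7) = completion − arrival = 15 − 12 = 3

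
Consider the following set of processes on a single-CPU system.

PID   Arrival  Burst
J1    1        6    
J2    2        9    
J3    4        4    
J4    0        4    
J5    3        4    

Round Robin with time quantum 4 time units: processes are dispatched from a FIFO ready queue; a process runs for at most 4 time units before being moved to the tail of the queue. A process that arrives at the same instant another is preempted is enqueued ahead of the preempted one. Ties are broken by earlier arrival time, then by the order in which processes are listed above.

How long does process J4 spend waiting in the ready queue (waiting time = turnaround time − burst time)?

0

Gantt: | J4 0-4 | J1 4-8 | J2 8-12 | J5 12-16 | J3 16-20 | J1 20-22 | J2 22-27 |
Completion: J1=22  J2=27  J3=20  J4=4  J5=16
Turnaround (C−A): J1=21  J2=25  J3=16  J4=4  J5=13
Waiting(J4) = turnaround − burst = 4 − 4 = 0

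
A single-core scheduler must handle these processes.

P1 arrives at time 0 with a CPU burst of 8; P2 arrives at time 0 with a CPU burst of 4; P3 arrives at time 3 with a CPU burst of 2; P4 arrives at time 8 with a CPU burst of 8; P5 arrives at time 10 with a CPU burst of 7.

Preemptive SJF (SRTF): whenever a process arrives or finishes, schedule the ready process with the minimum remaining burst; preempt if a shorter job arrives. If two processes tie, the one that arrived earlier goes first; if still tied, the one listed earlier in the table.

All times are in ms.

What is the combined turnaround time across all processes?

53

Gantt: | P2 0-4 | P3 4-6 | P1 6-14 | P5 14-21 | P4 21-29 |
Completion: P1=14  P2=4  P3=6  P4=29  P5=21
Turnaround (C−A): P1=14  P2=4  P3=3  P4=21  P5=11
Turnaround = completion − arrival: P1=14, P2=4, P3=3, P4=21, P5=11
Total turnaround = 14 + 4 + 3 + 21 + 11 = 53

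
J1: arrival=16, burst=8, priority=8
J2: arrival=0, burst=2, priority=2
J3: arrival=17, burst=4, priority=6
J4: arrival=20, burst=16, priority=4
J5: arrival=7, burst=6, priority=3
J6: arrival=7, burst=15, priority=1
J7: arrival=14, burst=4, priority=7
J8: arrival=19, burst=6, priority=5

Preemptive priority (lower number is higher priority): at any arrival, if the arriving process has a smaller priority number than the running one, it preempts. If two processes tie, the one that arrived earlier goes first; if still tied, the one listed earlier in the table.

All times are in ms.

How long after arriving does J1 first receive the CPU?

42

Schedule: | J2 0-2 | idle 2-7 | J6 7-22 | J5 22-28 | J4 28-44 | J8 44-50 | J3 50-54 | J7 54-58 | J1 58-66 |
Completion: J1=66  J2=2  J3=54  J4=44  J5=28  J6=22  J7=58  J8=50
Response(J1) = first start − arrival = 58 − 16 = 42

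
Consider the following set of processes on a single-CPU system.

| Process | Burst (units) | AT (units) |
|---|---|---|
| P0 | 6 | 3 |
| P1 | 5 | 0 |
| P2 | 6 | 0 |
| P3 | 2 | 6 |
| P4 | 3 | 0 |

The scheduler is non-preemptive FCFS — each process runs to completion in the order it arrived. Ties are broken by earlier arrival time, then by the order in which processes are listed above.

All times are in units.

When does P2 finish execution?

11

Gantt: | P1 0-5 | P2 5-11 | P4 11-14 | P0 14-20 | P3 20-22 |
Completion: P0=20  P1=5  P2=11  P3=22  P4=14
Turnaround (C−A): P0=17  P1=5  P2=11  P3=16  P4=14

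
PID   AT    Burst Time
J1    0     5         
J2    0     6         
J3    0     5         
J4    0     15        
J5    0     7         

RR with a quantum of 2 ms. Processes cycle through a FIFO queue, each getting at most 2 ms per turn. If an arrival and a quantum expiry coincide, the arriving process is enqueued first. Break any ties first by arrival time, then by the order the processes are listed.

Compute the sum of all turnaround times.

Schedule: | J1 0-2 | J2 2-4 | J3 4-6 | J4 6-8 | J5 8-10 | J1 10-12 | J2 12-14 | J3 14-16 | J4 16-18 | J5 18-20 | J1 20-21 | J2 21-23 | J3 23-24 | J4 24-26 | J5 26-28 | J4 28-30 | J5 30-31 | J4 31-38 |
Completion: J1=21  J2=23  J3=24  J4=38  J5=31
Turnaround = completion − arrival: J1=21, J2=23, J3=24, J4=38, J5=31
Total turnaround = 21 + 23 + 24 + 38 + 31 = 137

137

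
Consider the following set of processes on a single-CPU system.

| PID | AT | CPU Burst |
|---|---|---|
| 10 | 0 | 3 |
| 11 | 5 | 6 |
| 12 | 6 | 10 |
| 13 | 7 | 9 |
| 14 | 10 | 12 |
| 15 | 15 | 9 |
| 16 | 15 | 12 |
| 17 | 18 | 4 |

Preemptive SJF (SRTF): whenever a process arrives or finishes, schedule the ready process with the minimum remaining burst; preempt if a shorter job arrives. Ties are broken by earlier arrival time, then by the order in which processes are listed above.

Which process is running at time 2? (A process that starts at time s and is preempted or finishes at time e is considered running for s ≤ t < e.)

10

Schedule: | 10 0-3 | idle 3-5 | 11 5-11 | 13 11-20 | 17 20-24 | 15 24-33 | 12 33-43 | 14 43-55 | 16 55-67 |
Completion: 10=3  11=11  12=43  13=20  14=55  15=33  16=67  17=24
Turnaround (C−A): 10=3  11=6  12=37  13=13  14=45  15=18  16=52  17=6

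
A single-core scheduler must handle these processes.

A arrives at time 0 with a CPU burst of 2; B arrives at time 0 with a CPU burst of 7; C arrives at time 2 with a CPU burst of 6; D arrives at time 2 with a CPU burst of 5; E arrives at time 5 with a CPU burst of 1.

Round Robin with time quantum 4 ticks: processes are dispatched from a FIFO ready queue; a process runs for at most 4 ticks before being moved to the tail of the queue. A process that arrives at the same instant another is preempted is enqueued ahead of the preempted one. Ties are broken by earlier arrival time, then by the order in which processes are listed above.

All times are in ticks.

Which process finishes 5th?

Schedule: | A 0-2 | B 2-6 | C 6-10 | D 10-14 | E 14-15 | B 15-18 | C 18-20 | D 20-21 |
Completion: A=2  B=18  C=20  D=21  E=15
Finish order: A → E → B → C → D

D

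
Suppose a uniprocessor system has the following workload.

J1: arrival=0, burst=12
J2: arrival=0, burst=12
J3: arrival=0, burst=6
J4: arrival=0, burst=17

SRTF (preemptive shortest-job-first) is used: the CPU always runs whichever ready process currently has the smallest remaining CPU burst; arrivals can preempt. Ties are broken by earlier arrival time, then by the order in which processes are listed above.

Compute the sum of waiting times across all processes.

54

Schedule: | J3 0-6 | J1 6-18 | J2 18-30 | J4 30-47 |
Completion: J1=18  J2=30  J3=6  J4=47
Waiting = turnaround − burst: J1=6, J2=18, J3=0, J4=30
Total waiting = 6 + 18 + 0 + 30 = 54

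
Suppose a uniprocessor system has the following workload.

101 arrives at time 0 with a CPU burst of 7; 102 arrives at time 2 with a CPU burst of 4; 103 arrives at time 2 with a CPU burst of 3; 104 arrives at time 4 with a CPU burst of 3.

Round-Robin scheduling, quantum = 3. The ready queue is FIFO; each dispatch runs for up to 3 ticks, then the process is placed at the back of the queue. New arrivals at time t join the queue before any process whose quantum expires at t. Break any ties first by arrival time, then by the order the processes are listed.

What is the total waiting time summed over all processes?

Schedule: | 101 0-3 | 102 3-6 | 103 6-9 | 101 9-12 | 104 12-15 | 102 15-16 | 101 16-17 |
Completion: 101=17  102=16  103=9  104=15
Turnaround (C−A): 101=17  102=14  103=7  104=11
Waiting = turnaround − burst: 101=10, 102=10, 103=4, 104=8
Total waiting = 10 + 10 + 4 + 8 = 32

32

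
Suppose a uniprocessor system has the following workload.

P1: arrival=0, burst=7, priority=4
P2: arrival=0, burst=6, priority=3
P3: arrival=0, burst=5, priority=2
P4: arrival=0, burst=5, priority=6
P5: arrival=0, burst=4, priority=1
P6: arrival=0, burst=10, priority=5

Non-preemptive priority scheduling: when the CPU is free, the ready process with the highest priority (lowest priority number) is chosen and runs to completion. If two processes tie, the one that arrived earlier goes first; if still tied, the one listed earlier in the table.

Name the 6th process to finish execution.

Timeline: | P5 0-4 | P3 4-9 | P2 9-15 | P1 15-22 | P6 22-32 | P4 32-37 |
Completion: P1=22  P2=15  P3=9  P4=37  P5=4  P6=32
Turnaround (C−A): P1=22  P2=15  P3=9  P4=37  P5=4  P6=32
Finish order: P5 → P3 → P2 → P1 → P6 → P4

P4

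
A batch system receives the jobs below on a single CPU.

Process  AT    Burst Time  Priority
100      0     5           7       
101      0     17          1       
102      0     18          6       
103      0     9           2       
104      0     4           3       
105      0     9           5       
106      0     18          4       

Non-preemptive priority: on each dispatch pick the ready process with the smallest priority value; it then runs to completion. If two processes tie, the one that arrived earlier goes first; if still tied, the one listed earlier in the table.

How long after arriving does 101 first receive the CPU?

Gantt: | 101 0-17 | 103 17-26 | 104 26-30 | 106 30-48 | 105 48-57 | 102 57-75 | 100 75-80 |
Completion: 100=80  101=17  102=75  103=26  104=30  105=57  106=48
Response(101) = first start − arrival = 0 − 0 = 0

0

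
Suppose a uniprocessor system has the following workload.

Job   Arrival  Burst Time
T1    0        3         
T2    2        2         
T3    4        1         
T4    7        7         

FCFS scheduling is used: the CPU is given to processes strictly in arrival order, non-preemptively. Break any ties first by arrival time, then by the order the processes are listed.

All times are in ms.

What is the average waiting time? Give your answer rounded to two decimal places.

Gantt: | T1 0-3 | T2 3-5 | T3 5-6 | idle 6-7 | T4 7-14 |
Completion: T1=3  T2=5  T3=6  T4=14
Turnaround (C−A): T1=3  T2=3  T3=2  T4=7
Waiting times: T1=0, T2=1, T3=1, T4=0
Average waiting = (0+1+1+0) / 4 = 2/4 = 0.50

0.50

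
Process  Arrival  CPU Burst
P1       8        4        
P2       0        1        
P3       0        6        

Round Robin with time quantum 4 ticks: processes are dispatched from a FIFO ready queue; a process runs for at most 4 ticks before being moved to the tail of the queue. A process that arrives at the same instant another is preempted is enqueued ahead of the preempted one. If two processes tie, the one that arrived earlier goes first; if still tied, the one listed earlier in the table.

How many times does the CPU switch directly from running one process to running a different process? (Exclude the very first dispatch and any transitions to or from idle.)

Timeline: | P2 0-1 | P3 1-7 | idle 7-8 | P1 8-12 |
Completion: P1=12  P2=1  P3=7

1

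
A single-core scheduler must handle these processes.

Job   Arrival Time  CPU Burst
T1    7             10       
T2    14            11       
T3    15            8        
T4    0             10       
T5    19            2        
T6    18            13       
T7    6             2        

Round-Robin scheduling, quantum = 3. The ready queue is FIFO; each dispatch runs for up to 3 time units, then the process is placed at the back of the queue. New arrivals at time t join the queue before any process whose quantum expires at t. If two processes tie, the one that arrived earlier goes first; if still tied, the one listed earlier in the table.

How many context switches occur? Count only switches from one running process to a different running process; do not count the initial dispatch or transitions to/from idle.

19

Timeline: | T4 0-6 | T7 6-8 | T4 8-11 | T1 11-14 | T4 14-15 | T2 15-18 | T1 18-21 | T3 21-24 | T6 24-27 | T2 27-30 | T5 30-32 | T1 32-35 | T3 35-38 | T6 38-41 | T2 41-44 | T1 44-45 | T3 45-47 | T6 47-50 | T2 50-52 | T6 52-56 |
Completion: T1=45  T2=52  T3=47  T4=15  T5=32  T6=56  T7=8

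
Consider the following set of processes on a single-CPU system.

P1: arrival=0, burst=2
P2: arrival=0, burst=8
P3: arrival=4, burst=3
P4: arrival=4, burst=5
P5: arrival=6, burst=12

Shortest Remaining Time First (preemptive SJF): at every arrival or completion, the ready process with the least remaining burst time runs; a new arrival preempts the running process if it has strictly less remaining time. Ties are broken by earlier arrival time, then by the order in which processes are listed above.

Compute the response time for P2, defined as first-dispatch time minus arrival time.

2

Timeline: | P1 0-2 | P2 2-4 | P3 4-7 | P4 7-12 | P2 12-18 | P5 18-30 |
Completion: P1=2  P2=18  P3=7  P4=12  P5=30
Turnaround (C−A): P1=2  P2=18  P3=3  P4=8  P5=24
Response(P2) = first start − arrival = 2 − 0 = 2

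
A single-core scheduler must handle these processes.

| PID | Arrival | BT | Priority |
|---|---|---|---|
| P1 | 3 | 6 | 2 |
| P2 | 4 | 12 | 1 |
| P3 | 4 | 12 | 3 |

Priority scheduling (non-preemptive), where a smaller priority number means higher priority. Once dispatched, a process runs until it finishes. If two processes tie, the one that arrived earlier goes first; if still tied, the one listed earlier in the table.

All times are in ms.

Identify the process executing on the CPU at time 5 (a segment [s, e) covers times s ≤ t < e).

P1

Timeline: | idle 0-3 | P1 3-9 | P2 9-21 | P3 21-33 |
Completion: P1=9  P2=21  P3=33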